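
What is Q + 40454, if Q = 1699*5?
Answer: 48949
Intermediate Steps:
Q = 8495
Q + 40454 = 8495 + 40454 = 48949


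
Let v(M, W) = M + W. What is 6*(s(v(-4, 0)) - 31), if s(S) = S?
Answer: -210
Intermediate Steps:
6*(s(v(-4, 0)) - 31) = 6*((-4 + 0) - 31) = 6*(-4 - 31) = 6*(-35) = -210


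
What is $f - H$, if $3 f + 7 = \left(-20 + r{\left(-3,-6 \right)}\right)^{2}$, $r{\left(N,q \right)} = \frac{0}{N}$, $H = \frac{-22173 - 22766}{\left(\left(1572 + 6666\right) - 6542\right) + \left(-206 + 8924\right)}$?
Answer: $\frac{1409173}{10414} \approx 135.32$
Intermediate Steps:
$H = - \frac{44939}{10414}$ ($H = - \frac{44939}{\left(8238 - 6542\right) + 8718} = - \frac{44939}{1696 + 8718} = - \frac{44939}{10414} \approx -4.3152$)
$r{\left(N,q \right)} = 0$
$f = 131$ ($f = - \frac{7}{3} + \frac{\left(-20 + 0\right)^{2}}{3} = - \frac{7}{3} + \frac{\left(-20\right)^{2}}{3} = - \frac{7}{3} + \frac{1}{3} \cdot 400 = - \frac{7}{3} + \frac{400}{3} = 131$)
$f - H = 131 - - \frac{44939}{10414} = 131 + \frac{44939}{10414} = \frac{1409173}{10414}$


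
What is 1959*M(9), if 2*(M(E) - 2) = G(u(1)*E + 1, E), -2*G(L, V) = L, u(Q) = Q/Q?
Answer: -1959/2 ≈ -979.50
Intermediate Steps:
u(Q) = 1
G(L, V) = -L/2
M(E) = 7/4 - E/4 (M(E) = 2 + (-(1*E + 1)/2)/2 = 2 + (-(E + 1)/2)/2 = 2 + (-(1 + E)/2)/2 = 2 + (-½ - E/2)/2 = 2 + (-¼ - E/4) = 7/4 - E/4)
1959*M(9) = 1959*(7/4 - ¼*9) = 1959*(7/4 - 9/4) = 1959*(-½) = -1959/2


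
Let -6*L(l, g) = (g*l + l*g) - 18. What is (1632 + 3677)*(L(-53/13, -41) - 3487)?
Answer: -732902141/39 ≈ -1.8792e+7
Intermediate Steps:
L(l, g) = 3 - g*l/3 (L(l, g) = -((g*l + l*g) - 18)/6 = -((g*l + g*l) - 18)/6 = -(2*g*l - 18)/6 = -(-18 + 2*g*l)/6 = 3 - g*l/3)
(1632 + 3677)*(L(-53/13, -41) - 3487) = (1632 + 3677)*((3 - 1/3*(-41)*(-53/13)) - 3487) = 5309*((3 - 1/3*(-41)*(-53*1/13)) - 3487) = 5309*((3 - 1/3*(-41)*(-53/13)) - 3487) = 5309*((3 - 2173/39) - 3487) = 5309*(-2056/39 - 3487) = 5309*(-138049/39) = -732902141/39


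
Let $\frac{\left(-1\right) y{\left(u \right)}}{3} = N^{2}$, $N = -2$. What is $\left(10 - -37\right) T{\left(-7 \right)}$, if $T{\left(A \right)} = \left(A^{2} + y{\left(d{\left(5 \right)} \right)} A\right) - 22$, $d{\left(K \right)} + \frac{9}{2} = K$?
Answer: $5217$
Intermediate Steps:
$d{\left(K \right)} = - \frac{9}{2} + K$
$y{\left(u \right)} = -12$ ($y{\left(u \right)} = - 3 \left(-2\right)^{2} = \left(-3\right) 4 = -12$)
$T{\left(A \right)} = -22 + A^{2} - 12 A$ ($T{\left(A \right)} = \left(A^{2} - 12 A\right) - 22 = -22 + A^{2} - 12 A$)
$\left(10 - -37\right) T{\left(-7 \right)} = \left(10 - -37\right) \left(-22 + \left(-7\right)^{2} - -84\right) = \left(10 + 37\right) \left(-22 + 49 + 84\right) = 47 \cdot 111 = 5217$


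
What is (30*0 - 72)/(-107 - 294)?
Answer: 72/401 ≈ 0.17955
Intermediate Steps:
(30*0 - 72)/(-107 - 294) = (0 - 72)/(-401) = -72*(-1/401) = 72/401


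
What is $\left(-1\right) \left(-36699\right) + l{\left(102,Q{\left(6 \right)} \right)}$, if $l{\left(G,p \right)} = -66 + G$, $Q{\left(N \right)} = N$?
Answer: $36735$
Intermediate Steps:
$\left(-1\right) \left(-36699\right) + l{\left(102,Q{\left(6 \right)} \right)} = \left(-1\right) \left(-36699\right) + \left(-66 + 102\right) = 36699 + 36 = 36735$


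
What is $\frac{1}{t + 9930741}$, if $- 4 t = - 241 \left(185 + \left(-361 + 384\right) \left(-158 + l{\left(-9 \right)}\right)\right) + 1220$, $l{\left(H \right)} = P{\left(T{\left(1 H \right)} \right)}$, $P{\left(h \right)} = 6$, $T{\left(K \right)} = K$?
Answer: $\frac{4}{38923793} \approx 1.0276 \cdot 10^{-7}$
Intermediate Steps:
$l{\left(H \right)} = 6$
$t = - \frac{799171}{4}$ ($t = - \frac{- 241 \left(185 + \left(-361 + 384\right) \left(-158 + 6\right)\right) + 1220}{4} = - \frac{- 241 \left(185 + 23 \left(-152\right)\right) + 1220}{4} = - \frac{- 241 \left(185 - 3496\right) + 1220}{4} = - \frac{\left(-241\right) \left(-3311\right) + 1220}{4} = - \frac{797951 + 1220}{4} = \left(- \frac{1}{4}\right) 799171 = - \frac{799171}{4} \approx -1.9979 \cdot 10^{5}$)
$\frac{1}{t + 9930741} = \frac{1}{- \frac{799171}{4} + 9930741} = \frac{1}{\frac{38923793}{4}} = \frac{4}{38923793}$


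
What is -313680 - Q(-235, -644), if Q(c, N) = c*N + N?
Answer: -464376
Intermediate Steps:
Q(c, N) = N + N*c (Q(c, N) = N*c + N = N + N*c)
-313680 - Q(-235, -644) = -313680 - (-644)*(1 - 235) = -313680 - (-644)*(-234) = -313680 - 1*150696 = -313680 - 150696 = -464376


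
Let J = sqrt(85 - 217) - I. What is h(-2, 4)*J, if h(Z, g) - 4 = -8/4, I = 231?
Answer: -462 + 4*I*sqrt(33) ≈ -462.0 + 22.978*I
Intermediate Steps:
h(Z, g) = 2 (h(Z, g) = 4 - 8/4 = 4 - 8*1/4 = 4 - 2 = 2)
J = -231 + 2*I*sqrt(33) (J = sqrt(85 - 217) - 1*231 = sqrt(-132) - 231 = 2*I*sqrt(33) - 231 = -231 + 2*I*sqrt(33) ≈ -231.0 + 11.489*I)
h(-2, 4)*J = 2*(-231 + 2*I*sqrt(33)) = -462 + 4*I*sqrt(33)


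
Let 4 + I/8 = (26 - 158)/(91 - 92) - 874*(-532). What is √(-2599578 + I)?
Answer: √1121190 ≈ 1058.9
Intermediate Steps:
I = 3720768 (I = -32 + 8*((26 - 158)/(91 - 92) - 874*(-532)) = -32 + 8*(-132/(-1) + 464968) = -32 + 8*(-132*(-1) + 464968) = -32 + 8*(132 + 464968) = -32 + 8*465100 = -32 + 3720800 = 3720768)
√(-2599578 + I) = √(-2599578 + 3720768) = √1121190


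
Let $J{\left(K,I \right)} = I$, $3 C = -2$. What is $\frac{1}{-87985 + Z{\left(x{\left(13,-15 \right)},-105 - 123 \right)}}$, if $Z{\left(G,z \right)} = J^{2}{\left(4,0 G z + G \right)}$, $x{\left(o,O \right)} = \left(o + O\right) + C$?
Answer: $- \frac{9}{791801} \approx -1.1366 \cdot 10^{-5}$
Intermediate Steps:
$C = - \frac{2}{3}$ ($C = \frac{1}{3} \left(-2\right) = - \frac{2}{3} \approx -0.66667$)
$x{\left(o,O \right)} = - \frac{2}{3} + O + o$ ($x{\left(o,O \right)} = \left(o + O\right) - \frac{2}{3} = \left(O + o\right) - \frac{2}{3} = - \frac{2}{3} + O + o$)
$Z{\left(G,z \right)} = G^{2}$ ($Z{\left(G,z \right)} = \left(0 G z + G\right)^{2} = \left(0 z + G\right)^{2} = \left(0 + G\right)^{2} = G^{2}$)
$\frac{1}{-87985 + Z{\left(x{\left(13,-15 \right)},-105 - 123 \right)}} = \frac{1}{-87985 + \left(- \frac{2}{3} - 15 + 13\right)^{2}} = \frac{1}{-87985 + \left(- \frac{8}{3}\right)^{2}} = \frac{1}{-87985 + \frac{64}{9}} = \frac{1}{- \frac{791801}{9}} = - \frac{9}{791801}$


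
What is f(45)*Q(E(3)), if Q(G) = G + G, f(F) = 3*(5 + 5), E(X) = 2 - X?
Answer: -60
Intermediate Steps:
f(F) = 30 (f(F) = 3*10 = 30)
Q(G) = 2*G
f(45)*Q(E(3)) = 30*(2*(2 - 1*3)) = 30*(2*(2 - 3)) = 30*(2*(-1)) = 30*(-2) = -60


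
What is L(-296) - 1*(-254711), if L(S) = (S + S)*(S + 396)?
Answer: 195511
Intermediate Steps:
L(S) = 2*S*(396 + S) (L(S) = (2*S)*(396 + S) = 2*S*(396 + S))
L(-296) - 1*(-254711) = 2*(-296)*(396 - 296) - 1*(-254711) = 2*(-296)*100 + 254711 = -59200 + 254711 = 195511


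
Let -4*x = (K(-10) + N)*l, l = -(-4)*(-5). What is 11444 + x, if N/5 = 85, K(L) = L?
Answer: 13519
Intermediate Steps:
l = -20 (l = -1*20 = -20)
N = 425 (N = 5*85 = 425)
x = 2075 (x = -(-10 + 425)*(-20)/4 = -415*(-20)/4 = -¼*(-8300) = 2075)
11444 + x = 11444 + 2075 = 13519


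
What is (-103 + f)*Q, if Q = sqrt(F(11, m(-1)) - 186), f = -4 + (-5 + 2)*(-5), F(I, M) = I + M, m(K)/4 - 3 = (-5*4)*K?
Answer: -92*I*sqrt(83) ≈ -838.16*I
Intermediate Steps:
m(K) = 12 - 80*K (m(K) = 12 + 4*((-5*4)*K) = 12 + 4*(-20*K) = 12 - 80*K)
f = 11 (f = -4 - 3*(-5) = -4 + 15 = 11)
Q = I*sqrt(83) (Q = sqrt((11 + (12 - 80*(-1))) - 186) = sqrt((11 + (12 + 80)) - 186) = sqrt((11 + 92) - 186) = sqrt(103 - 186) = sqrt(-83) = I*sqrt(83) ≈ 9.1104*I)
(-103 + f)*Q = (-103 + 11)*(I*sqrt(83)) = -92*I*sqrt(83)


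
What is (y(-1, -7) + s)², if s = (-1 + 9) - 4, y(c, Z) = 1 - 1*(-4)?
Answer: 81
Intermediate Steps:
y(c, Z) = 5 (y(c, Z) = 1 + 4 = 5)
s = 4 (s = 8 - 4 = 4)
(y(-1, -7) + s)² = (5 + 4)² = 9² = 81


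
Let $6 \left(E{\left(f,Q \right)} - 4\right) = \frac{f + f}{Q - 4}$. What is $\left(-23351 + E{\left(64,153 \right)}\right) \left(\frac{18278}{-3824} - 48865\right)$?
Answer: $\frac{975133807039855}{854664} \approx 1.141 \cdot 10^{9}$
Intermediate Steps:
$E{\left(f,Q \right)} = 4 + \frac{f}{3 \left(-4 + Q\right)}$ ($E{\left(f,Q \right)} = 4 + \frac{\left(f + f\right) \frac{1}{Q - 4}}{6} = 4 + \frac{2 f \frac{1}{-4 + Q}}{6} = 4 + \frac{f}{3 \left(-4 + Q\right)}$)
$\left(-23351 + E{\left(64,153 \right)}\right) \left(\frac{18278}{-3824} - 48865\right) = \left(-23351 + \frac{-48 + 64 + 12 \cdot 153}{3 \left(-4 + 153\right)}\right) \left(\frac{18278}{-3824} - 48865\right) = \left(-23351 + \frac{-48 + 64 + 1836}{3 \cdot 149}\right) \left(18278 \left(- \frac{1}{3824}\right) - 48865\right) = \left(-23351 + \frac{1}{3} \cdot \frac{1}{149} \cdot 1852\right) \left(- \frac{9139}{1912} - 48865\right) = \left(-23351 + \frac{1852}{447}\right) \left(- \frac{93439019}{1912}\right) = \left(- \frac{10436045}{447}\right) \left(- \frac{93439019}{1912}\right) = \frac{975133807039855}{854664}$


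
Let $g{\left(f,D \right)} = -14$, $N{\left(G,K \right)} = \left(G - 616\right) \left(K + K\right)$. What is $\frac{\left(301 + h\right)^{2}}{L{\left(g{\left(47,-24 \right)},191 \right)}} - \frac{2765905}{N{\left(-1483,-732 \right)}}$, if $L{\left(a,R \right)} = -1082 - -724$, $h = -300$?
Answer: $- \frac{496633463}{550055544} \approx -0.90288$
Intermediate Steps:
$N{\left(G,K \right)} = 2 K \left(-616 + G\right)$ ($N{\left(G,K \right)} = \left(-616 + G\right) 2 K = 2 K \left(-616 + G\right)$)
$L{\left(a,R \right)} = -358$ ($L{\left(a,R \right)} = -1082 + 724 = -358$)
$\frac{\left(301 + h\right)^{2}}{L{\left(g{\left(47,-24 \right)},191 \right)}} - \frac{2765905}{N{\left(-1483,-732 \right)}} = \frac{\left(301 - 300\right)^{2}}{-358} - \frac{2765905}{2 \left(-732\right) \left(-616 - 1483\right)} = 1^{2} \left(- \frac{1}{358}\right) - \frac{2765905}{2 \left(-732\right) \left(-2099\right)} = 1 \left(- \frac{1}{358}\right) - \frac{2765905}{3072936} = - \frac{1}{358} - \frac{2765905}{3072936} = - \frac{496633463}{550055544}$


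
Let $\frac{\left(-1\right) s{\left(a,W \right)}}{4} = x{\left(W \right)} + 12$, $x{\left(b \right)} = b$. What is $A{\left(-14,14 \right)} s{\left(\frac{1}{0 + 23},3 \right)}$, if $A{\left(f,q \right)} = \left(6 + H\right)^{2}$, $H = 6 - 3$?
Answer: $-4860$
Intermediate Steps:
$H = 3$
$A{\left(f,q \right)} = 81$ ($A{\left(f,q \right)} = \left(6 + 3\right)^{2} = 9^{2} = 81$)
$s{\left(a,W \right)} = -48 - 4 W$ ($s{\left(a,W \right)} = - 4 \left(W + 12\right) = - 4 \left(12 + W\right) = -48 - 4 W$)
$A{\left(-14,14 \right)} s{\left(\frac{1}{0 + 23},3 \right)} = 81 \left(-48 - 12\right) = 81 \left(-60\right) = -4860$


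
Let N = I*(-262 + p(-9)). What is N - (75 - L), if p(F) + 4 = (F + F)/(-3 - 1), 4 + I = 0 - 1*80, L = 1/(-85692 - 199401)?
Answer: 6240970862/285093 ≈ 21891.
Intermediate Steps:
L = -1/285093 (L = 1/(-285093) = -1/285093 ≈ -3.5076e-6)
I = -84 (I = -4 + (0 - 1*80) = -4 + (0 - 80) = -4 - 80 = -84)
p(F) = -4 - F/2 (p(F) = -4 + (F + F)/(-3 - 1) = -4 + (2*F)/(-4) = -4 + (2*F)*(-¼) = -4 - F/2)
N = 21966 (N = -84*(-262 + (-4 - ½*(-9))) = -84*(-262 + (-4 + 9/2)) = -84*(-262 + ½) = -84*(-523/2) = 21966)
N - (75 - L) = 21966 - (75 - 1*(-1/285093)) = 21966 - (75 + 1/285093) = 21966 - 1*21381976/285093 = 21966 - 21381976/285093 = 6240970862/285093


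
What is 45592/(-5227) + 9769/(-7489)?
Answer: -392501051/39145003 ≈ -10.027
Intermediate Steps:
45592/(-5227) + 9769/(-7489) = 45592*(-1/5227) + 9769*(-1/7489) = -45592/5227 - 9769/7489 = -392501051/39145003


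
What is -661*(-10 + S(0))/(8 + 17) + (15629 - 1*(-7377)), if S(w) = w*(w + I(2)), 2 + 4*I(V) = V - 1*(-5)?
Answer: 116352/5 ≈ 23270.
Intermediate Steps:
I(V) = ¾ + V/4 (I(V) = -½ + (V - 1*(-5))/4 = -½ + (V + 5)/4 = -½ + (5 + V)/4 = -½ + (5/4 + V/4) = ¾ + V/4)
S(w) = w*(5/4 + w) (S(w) = w*(w + (¾ + (¼)*2)) = w*(w + (¾ + ½)) = w*(w + 5/4) = w*(5/4 + w))
-661*(-10 + S(0))/(8 + 17) + (15629 - 1*(-7377)) = -661*(-10 + (¼)*0*(5 + 4*0))/(8 + 17) + (15629 - 1*(-7377)) = -661*(-10 + (¼)*0*(5 + 0))/25 + (15629 + 7377) = -661*(-10 + (¼)*0*5)/25 + 23006 = -661*(-10 + 0)/25 + 23006 = -(-6610)/25 + 23006 = -661*(-⅖) + 23006 = 1322/5 + 23006 = 116352/5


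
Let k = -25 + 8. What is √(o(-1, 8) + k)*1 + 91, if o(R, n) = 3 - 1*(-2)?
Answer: 91 + 2*I*√3 ≈ 91.0 + 3.4641*I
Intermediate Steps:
o(R, n) = 5 (o(R, n) = 3 + 2 = 5)
k = -17
√(o(-1, 8) + k)*1 + 91 = √(5 - 17)*1 + 91 = √(-12)*1 + 91 = (2*I*√3)*1 + 91 = 2*I*√3 + 91 = 91 + 2*I*√3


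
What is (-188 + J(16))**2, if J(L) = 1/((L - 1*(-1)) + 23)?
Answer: 56535361/1600 ≈ 35335.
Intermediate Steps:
J(L) = 1/(24 + L) (J(L) = 1/((L + 1) + 23) = 1/((1 + L) + 23) = 1/(24 + L))
(-188 + J(16))**2 = (-188 + 1/(24 + 16))**2 = (-188 + 1/40)**2 = (-7519/40)**2 = 56535361/1600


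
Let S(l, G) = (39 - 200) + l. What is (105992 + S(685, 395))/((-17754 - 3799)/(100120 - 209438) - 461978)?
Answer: -11644116088/50502489451 ≈ -0.23057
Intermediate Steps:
S(l, G) = -161 + l
(105992 + S(685, 395))/((-17754 - 3799)/(100120 - 209438) - 461978) = (105992 + (-161 + 685))/((-17754 - 3799)/(100120 - 209438) - 461978) = (105992 + 524)/(-21553/(-109318) - 461978) = 106516/(-21553*(-1/109318) - 461978) = 106516/(21553/109318 - 461978) = 106516/(-50502489451/109318) = 106516*(-109318/50502489451) = -11644116088/50502489451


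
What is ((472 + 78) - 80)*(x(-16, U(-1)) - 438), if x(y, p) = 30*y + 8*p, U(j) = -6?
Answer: -454020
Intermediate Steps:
x(y, p) = 8*p + 30*y
((472 + 78) - 80)*(x(-16, U(-1)) - 438) = ((472 + 78) - 80)*((8*(-6) + 30*(-16)) - 438) = (550 - 80)*((-48 - 480) - 438) = 470*(-528 - 438) = 470*(-966) = -454020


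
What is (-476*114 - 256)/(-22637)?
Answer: 54520/22637 ≈ 2.4084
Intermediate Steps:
(-476*114 - 256)/(-22637) = (-54264 - 256)*(-1/22637) = -54520*(-1/22637) = 54520/22637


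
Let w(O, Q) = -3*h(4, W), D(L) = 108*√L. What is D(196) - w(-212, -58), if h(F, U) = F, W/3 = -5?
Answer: 1524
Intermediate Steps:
W = -15 (W = 3*(-5) = -15)
w(O, Q) = -12 (w(O, Q) = -3*4 = -12)
D(196) - w(-212, -58) = 108*√196 - 1*(-12) = 108*14 + 12 = 1512 + 12 = 1524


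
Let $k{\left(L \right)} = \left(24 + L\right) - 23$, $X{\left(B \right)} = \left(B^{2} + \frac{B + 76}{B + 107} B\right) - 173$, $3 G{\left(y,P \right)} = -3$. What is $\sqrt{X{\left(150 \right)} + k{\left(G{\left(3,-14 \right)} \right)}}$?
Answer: $\frac{\sqrt{1483388323}}{257} \approx 149.86$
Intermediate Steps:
$G{\left(y,P \right)} = -1$ ($G{\left(y,P \right)} = \frac{1}{3} \left(-3\right) = -1$)
$X{\left(B \right)} = -173 + B^{2} + \frac{B \left(76 + B\right)}{107 + B}$ ($X{\left(B \right)} = \left(B^{2} + \frac{76 + B}{107 + B} B\right) - 173 = \left(B^{2} + \frac{B \left(76 + B\right)}{107 + B}\right) - 173 = -173 + B^{2} + \frac{B \left(76 + B\right)}{107 + B}$)
$k{\left(L \right)} = 1 + L$
$\sqrt{X{\left(150 \right)} + k{\left(G{\left(3,-14 \right)} \right)}} = \sqrt{\frac{-18511 + 150^{3} - 14550 + 108 \cdot 150^{2}}{107 + 150} + \left(1 - 1\right)} = \sqrt{\frac{-18511 + 3375000 - 14550 + 108 \cdot 22500}{257} + 0} = \sqrt{\frac{-18511 + 3375000 - 14550 + 2430000}{257} + 0} = \sqrt{\frac{1}{257} \cdot 5771939 + 0} = \sqrt{\frac{5771939}{257} + 0} = \sqrt{\frac{5771939}{257}} = \frac{\sqrt{1483388323}}{257}$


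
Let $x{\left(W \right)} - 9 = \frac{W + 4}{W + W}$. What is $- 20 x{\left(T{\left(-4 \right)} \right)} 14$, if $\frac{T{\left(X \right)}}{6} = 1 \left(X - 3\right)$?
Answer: $- \frac{7940}{3} \approx -2646.7$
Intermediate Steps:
$T{\left(X \right)} = -18 + 6 X$ ($T{\left(X \right)} = 6 \cdot 1 \left(X - 3\right) = 6 \cdot 1 \left(-3 + X\right) = 6 \left(-3 + X\right) = -18 + 6 X$)
$x{\left(W \right)} = 9 + \frac{4 + W}{2 W}$ ($x{\left(W \right)} = 9 + \frac{W + 4}{W + W} = 9 + \frac{4 + W}{2 W}$)
$- 20 x{\left(T{\left(-4 \right)} \right)} 14 = - 20 \left(\frac{19}{2} + \frac{2}{-18 + 6 \left(-4\right)}\right) 14 = - 20 \left(\frac{19}{2} + \frac{2}{-18 - 24}\right) 14 = - 20 \left(\frac{19}{2} + \frac{2}{-42}\right) 14 = - 20 \left(\frac{19}{2} + 2 \left(- \frac{1}{42}\right)\right) 14 = - 20 \left(\frac{19}{2} - \frac{1}{21}\right) 14 = \left(-20\right) \frac{397}{42} \cdot 14 = \left(- \frac{3970}{21}\right) 14 = - \frac{7940}{3}$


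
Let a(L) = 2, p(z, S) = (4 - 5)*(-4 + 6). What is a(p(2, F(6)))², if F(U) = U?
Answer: 4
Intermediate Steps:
p(z, S) = -2 (p(z, S) = -1*2 = -2)
a(p(2, F(6)))² = 2² = 4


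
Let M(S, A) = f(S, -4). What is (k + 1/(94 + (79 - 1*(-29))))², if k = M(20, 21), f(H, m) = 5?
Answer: 1022121/40804 ≈ 25.050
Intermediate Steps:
M(S, A) = 5
k = 5
(k + 1/(94 + (79 - 1*(-29))))² = (5 + 1/(94 + (79 - 1*(-29))))² = (5 + 1/(94 + (79 + 29)))² = (5 + 1/(94 + 108))² = (5 + 1/202)² = (1011/202)² = 1022121/40804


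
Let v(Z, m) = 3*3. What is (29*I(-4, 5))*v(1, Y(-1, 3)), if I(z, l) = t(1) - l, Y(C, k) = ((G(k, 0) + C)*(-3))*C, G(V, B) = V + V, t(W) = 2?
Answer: -783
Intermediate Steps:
G(V, B) = 2*V
Y(C, k) = C*(-6*k - 3*C) (Y(C, k) = ((2*k + C)*(-3))*C = ((C + 2*k)*(-3))*C = (-6*k - 3*C)*C = C*(-6*k - 3*C))
I(z, l) = 2 - l
v(Z, m) = 9
(29*I(-4, 5))*v(1, Y(-1, 3)) = (29*(2 - 1*5))*9 = (29*(2 - 5))*9 = (29*(-3))*9 = -87*9 = -783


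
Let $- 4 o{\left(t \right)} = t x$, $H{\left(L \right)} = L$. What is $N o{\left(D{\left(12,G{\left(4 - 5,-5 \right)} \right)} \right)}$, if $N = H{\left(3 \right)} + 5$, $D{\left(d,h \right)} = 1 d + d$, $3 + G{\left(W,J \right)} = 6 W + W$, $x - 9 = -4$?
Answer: $-240$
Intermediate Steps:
$x = 5$ ($x = 9 - 4 = 5$)
$G{\left(W,J \right)} = -3 + 7 W$ ($G{\left(W,J \right)} = -3 + \left(6 W + W\right) = -3 + 7 W$)
$D{\left(d,h \right)} = 2 d$ ($D{\left(d,h \right)} = d + d = 2 d$)
$o{\left(t \right)} = - \frac{5 t}{4}$ ($o{\left(t \right)} = - \frac{t 5}{4} = - \frac{5 t}{4}$)
$N = 8$ ($N = 3 + 5 = 8$)
$N o{\left(D{\left(12,G{\left(4 - 5,-5 \right)} \right)} \right)} = 8 \left(- \frac{5 \cdot 2 \cdot 12}{4}\right) = 8 \left(\left(- \frac{5}{4}\right) 24\right) = 8 \left(-30\right) = -240$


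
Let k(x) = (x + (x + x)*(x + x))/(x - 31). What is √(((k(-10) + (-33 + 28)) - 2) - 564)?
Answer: I*√975841/41 ≈ 24.094*I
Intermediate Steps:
k(x) = (x + 4*x²)/(-31 + x) (k(x) = (x + (2*x)*(2*x))/(-31 + x) = (x + 4*x²)/(-31 + x))
√(((k(-10) + (-33 + 28)) - 2) - 564) = √(((-10*(1 + 4*(-10))/(-31 - 10) + (-33 + 28)) - 2) - 564) = √(((-10*(1 - 40)/(-41) - 5) - 2) - 564) = √(((-10*(-1/41)*(-39) - 5) - 2) - 564) = √(((-390/41 - 5) - 2) - 564) = √((-595/41 - 2) - 564) = √(-677/41 - 564) = √(-23801/41) = I*√975841/41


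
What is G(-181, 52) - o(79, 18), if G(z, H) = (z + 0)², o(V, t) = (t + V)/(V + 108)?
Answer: 6126210/187 ≈ 32760.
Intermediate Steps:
o(V, t) = (V + t)/(108 + V)
G(z, H) = z²
G(-181, 52) - o(79, 18) = (-181)² - (79 + 18)/(108 + 79) = 32761 - 97/187 = 6126210/187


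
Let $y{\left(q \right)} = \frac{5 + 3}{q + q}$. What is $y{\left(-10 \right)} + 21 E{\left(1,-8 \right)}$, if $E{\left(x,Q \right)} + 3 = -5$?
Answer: $- \frac{842}{5} \approx -168.4$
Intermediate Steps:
$E{\left(x,Q \right)} = -8$ ($E{\left(x,Q \right)} = -3 - 5 = -8$)
$y{\left(q \right)} = \frac{4}{q}$ ($y{\left(q \right)} = \frac{8}{2 q} = 8 \frac{1}{2 q} = \frac{4}{q}$)
$y{\left(-10 \right)} + 21 E{\left(1,-8 \right)} = \frac{4}{-10} + 21 \left(-8\right) = 4 \left(- \frac{1}{10}\right) - 168 = - \frac{2}{5} - 168 = - \frac{842}{5}$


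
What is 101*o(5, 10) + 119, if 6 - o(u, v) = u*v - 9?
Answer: -3416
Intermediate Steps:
o(u, v) = 15 - u*v (o(u, v) = 6 - (u*v - 9) = 6 - (-9 + u*v) = 6 + (9 - u*v) = 15 - u*v)
101*o(5, 10) + 119 = 101*(15 - 1*5*10) + 119 = 101*(15 - 50) + 119 = 101*(-35) + 119 = -3535 + 119 = -3416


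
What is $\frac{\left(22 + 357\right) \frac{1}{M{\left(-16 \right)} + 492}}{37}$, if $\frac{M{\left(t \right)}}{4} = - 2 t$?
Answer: $\frac{379}{22940} \approx 0.016521$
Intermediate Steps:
$M{\left(t \right)} = - 8 t$ ($M{\left(t \right)} = 4 \left(- 2 t\right) = - 8 t$)
$\frac{\left(22 + 357\right) \frac{1}{M{\left(-16 \right)} + 492}}{37} = \frac{\left(22 + 357\right) \frac{1}{\left(-8\right) \left(-16\right) + 492}}{37} = \frac{379}{128 + 492} \cdot \frac{1}{37} = \frac{379}{620} \cdot \frac{1}{37} = \frac{379}{22940}$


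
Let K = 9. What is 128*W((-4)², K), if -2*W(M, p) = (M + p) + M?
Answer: -2624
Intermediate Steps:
W(M, p) = -M - p/2 (W(M, p) = -((M + p) + M)/2 = -(p + 2*M)/2 = -M - p/2)
128*W((-4)², K) = 128*(-1*(-4)² - ½*9) = 128*(-1*16 - 9/2) = 128*(-16 - 9/2) = 128*(-41/2) = -2624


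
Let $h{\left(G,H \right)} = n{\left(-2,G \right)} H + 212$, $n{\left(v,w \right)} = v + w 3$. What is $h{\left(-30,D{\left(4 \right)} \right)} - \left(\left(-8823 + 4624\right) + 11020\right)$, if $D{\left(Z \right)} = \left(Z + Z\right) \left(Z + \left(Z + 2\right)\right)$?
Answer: $-13969$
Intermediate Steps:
$D{\left(Z \right)} = 2 Z \left(2 + 2 Z\right)$ ($D{\left(Z \right)} = 2 Z \left(Z + \left(2 + Z\right)\right) = 2 Z \left(2 + 2 Z\right)$)
$n{\left(v,w \right)} = v + 3 w$
$h{\left(G,H \right)} = 212 + H \left(-2 + 3 G\right)$ ($h{\left(G,H \right)} = \left(-2 + 3 G\right) H + 212 = H \left(-2 + 3 G\right) + 212 = 212 + H \left(-2 + 3 G\right)$)
$h{\left(-30,D{\left(4 \right)} \right)} - \left(\left(-8823 + 4624\right) + 11020\right) = \left(212 + 4 \cdot 4 \left(1 + 4\right) \left(-2 + 3 \left(-30\right)\right)\right) - \left(\left(-8823 + 4624\right) + 11020\right) = \left(212 + 4 \cdot 4 \cdot 5 \left(-2 - 90\right)\right) - \left(-4199 + 11020\right) = \left(212 + 80 \left(-92\right)\right) - 6821 = \left(212 - 7360\right) - 6821 = -7148 - 6821 = -13969$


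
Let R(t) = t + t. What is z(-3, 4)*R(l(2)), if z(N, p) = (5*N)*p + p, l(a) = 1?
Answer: -112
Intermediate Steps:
R(t) = 2*t
z(N, p) = p + 5*N*p (z(N, p) = 5*N*p + p = p + 5*N*p)
z(-3, 4)*R(l(2)) = (4*(1 + 5*(-3)))*(2*1) = (4*(1 - 15))*2 = (4*(-14))*2 = -56*2 = -112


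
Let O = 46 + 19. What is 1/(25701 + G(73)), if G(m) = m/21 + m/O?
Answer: 1365/35088143 ≈ 3.8902e-5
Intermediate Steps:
O = 65
G(m) = 86*m/1365 (G(m) = m/21 + m/65 = 86*m/1365)
1/(25701 + G(73)) = 1/(25701 + (86/1365)*73) = 1/(25701 + 6278/1365) = 1/(35088143/1365) = 1365/35088143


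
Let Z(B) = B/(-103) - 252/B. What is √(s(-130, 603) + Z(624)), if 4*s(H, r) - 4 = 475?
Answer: √812465030/2678 ≈ 10.644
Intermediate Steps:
s(H, r) = 479/4 (s(H, r) = 1 + (¼)*475 = 1 + 475/4 = 479/4)
Z(B) = -252/B - B/103 (Z(B) = B*(-1/103) - 252/B = -B/103 - 252/B = -252/B - B/103)
√(s(-130, 603) + Z(624)) = √(479/4 + (-252/624 - 1/103*624)) = √(479/4 + (-252*1/624 - 624/103)) = √(479/4 + (-21/52 - 624/103)) = √(479/4 - 34611/5356) = √(303385/2678) = √812465030/2678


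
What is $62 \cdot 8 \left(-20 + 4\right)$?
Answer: $-7936$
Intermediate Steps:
$62 \cdot 8 \left(-20 + 4\right) = 496 \left(-16\right) = -7936$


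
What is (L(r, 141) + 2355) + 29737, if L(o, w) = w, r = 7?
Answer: 32233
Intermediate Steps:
(L(r, 141) + 2355) + 29737 = (141 + 2355) + 29737 = 2496 + 29737 = 32233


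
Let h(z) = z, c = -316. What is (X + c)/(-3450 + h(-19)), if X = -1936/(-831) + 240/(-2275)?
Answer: 118640188/1311646245 ≈ 0.090451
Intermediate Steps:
X = 840992/378105 (X = -1936*(-1/831) + 240*(-1/2275) = 1936/831 - 48/455 = 840992/378105 ≈ 2.2242)
(X + c)/(-3450 + h(-19)) = (840992/378105 - 316)/(-3450 - 19) = -118640188/378105/(-3469) = -118640188/378105*(-1/3469) = 118640188/1311646245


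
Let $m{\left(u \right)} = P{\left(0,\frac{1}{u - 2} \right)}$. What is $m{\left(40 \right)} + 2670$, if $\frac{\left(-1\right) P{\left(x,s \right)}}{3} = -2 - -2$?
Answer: $2670$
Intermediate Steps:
$P{\left(x,s \right)} = 0$ ($P{\left(x,s \right)} = - 3 \left(-2 - -2\right) = - 3 \left(-2 + 2\right) = \left(-3\right) 0 = 0$)
$m{\left(u \right)} = 0$
$m{\left(40 \right)} + 2670 = 0 + 2670 = 2670$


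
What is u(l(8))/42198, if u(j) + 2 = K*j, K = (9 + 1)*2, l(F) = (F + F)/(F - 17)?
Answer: -13/14607 ≈ -0.00088998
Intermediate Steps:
l(F) = 2*F/(-17 + F) (l(F) = (2*F)/(-17 + F) = 2*F/(-17 + F))
K = 20 (K = 10*2 = 20)
u(j) = -2 + 20*j
u(l(8))/42198 = (-2 + 20*(2*8/(-17 + 8)))/42198 = (-2 + 20*(2*8/(-9)))*(1/42198) = (-2 + 20*(2*8*(-⅑)))*(1/42198) = (-2 + 20*(-16/9))*(1/42198) = (-2 - 320/9)*(1/42198) = -338/9*1/42198 = -13/14607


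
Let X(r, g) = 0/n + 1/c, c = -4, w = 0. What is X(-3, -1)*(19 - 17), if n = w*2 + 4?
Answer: -½ ≈ -0.50000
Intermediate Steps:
n = 4 (n = 0*2 + 4 = 0 + 4 = 4)
X(r, g) = -¼ (X(r, g) = 0/4 + 1/(-4) = 0*(¼) + 1*(-¼) = 0 - ¼ = -¼)
X(-3, -1)*(19 - 17) = -(19 - 17)/4 = -¼*2 = -½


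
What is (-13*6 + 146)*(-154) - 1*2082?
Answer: -12554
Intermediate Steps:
(-13*6 + 146)*(-154) - 1*2082 = (-78 + 146)*(-154) - 2082 = 68*(-154) - 2082 = -10472 - 2082 = -12554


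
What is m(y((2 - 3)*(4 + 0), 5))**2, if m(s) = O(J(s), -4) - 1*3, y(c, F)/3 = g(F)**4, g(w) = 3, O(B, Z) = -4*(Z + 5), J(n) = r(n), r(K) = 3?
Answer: 49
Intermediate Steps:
J(n) = 3
O(B, Z) = -20 - 4*Z (O(B, Z) = -4*(5 + Z) = -20 - 4*Z)
y(c, F) = 243 (y(c, F) = 3*3**4 = 3*81 = 243)
m(s) = -7 (m(s) = (-20 - 4*(-4)) - 1*3 = (-20 + 16) - 3 = -4 - 3 = -7)
m(y((2 - 3)*(4 + 0), 5))**2 = (-7)**2 = 49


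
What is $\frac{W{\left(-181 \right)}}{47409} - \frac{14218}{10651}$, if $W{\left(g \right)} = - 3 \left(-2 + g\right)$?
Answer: $- \frac{222737921}{168317753} \approx -1.3233$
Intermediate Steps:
$W{\left(g \right)} = 6 - 3 g$
$\frac{W{\left(-181 \right)}}{47409} - \frac{14218}{10651} = \frac{6 - -543}{47409} - \frac{14218}{10651} = \left(6 + 543\right) \frac{1}{47409} - \frac{14218}{10651} = 549 \cdot \frac{1}{47409} - \frac{14218}{10651} = \frac{183}{15803} - \frac{14218}{10651} = - \frac{222737921}{168317753}$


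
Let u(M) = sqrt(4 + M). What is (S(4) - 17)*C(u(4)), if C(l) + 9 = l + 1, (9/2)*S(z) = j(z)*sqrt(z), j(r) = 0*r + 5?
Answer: 1064/9 - 266*sqrt(2)/9 ≈ 76.424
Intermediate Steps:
j(r) = 5 (j(r) = 0 + 5 = 5)
S(z) = 10*sqrt(z)/9 (S(z) = 2*(5*sqrt(z))/9 = 10*sqrt(z)/9)
C(l) = -8 + l (C(l) = -9 + (l + 1) = -9 + (1 + l) = -8 + l)
(S(4) - 17)*C(u(4)) = (10*sqrt(4)/9 - 17)*(-8 + sqrt(4 + 4)) = ((10/9)*2 - 17)*(-8 + sqrt(8)) = (20/9 - 17)*(-8 + 2*sqrt(2)) = -133*(-8 + 2*sqrt(2))/9 = 1064/9 - 266*sqrt(2)/9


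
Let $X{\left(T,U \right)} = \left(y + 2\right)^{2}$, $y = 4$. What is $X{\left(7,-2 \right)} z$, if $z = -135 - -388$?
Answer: $9108$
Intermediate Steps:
$X{\left(T,U \right)} = 36$ ($X{\left(T,U \right)} = \left(4 + 2\right)^{2} = 6^{2} = 36$)
$z = 253$ ($z = -135 + 388 = 253$)
$X{\left(7,-2 \right)} z = 36 \cdot 253 = 9108$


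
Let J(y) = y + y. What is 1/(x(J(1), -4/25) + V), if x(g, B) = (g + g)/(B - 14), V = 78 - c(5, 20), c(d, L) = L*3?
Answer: 177/3136 ≈ 0.056441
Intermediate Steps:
c(d, L) = 3*L
J(y) = 2*y
V = 18 (V = 78 - 3*20 = 78 - 1*60 = 78 - 60 = 18)
x(g, B) = 2*g/(-14 + B) (x(g, B) = (2*g)/(-14 + B) = 2*g/(-14 + B))
1/(x(J(1), -4/25) + V) = 1/(2*(2*1)/(-14 - 4/25) + 18) = 1/(2*2/(-14 - 4*1/25) + 18) = 1/(2*2/(-14 - 4/25) + 18) = 1/(2*2/(-354/25) + 18) = 1/(2*2*(-25/354) + 18) = 1/(-50/177 + 18) = 1/(3136/177) = 177/3136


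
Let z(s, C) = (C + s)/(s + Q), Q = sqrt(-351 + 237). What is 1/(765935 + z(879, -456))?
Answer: 98646745457/75557042446246099 + 141*I*sqrt(114)/151114084892492198 ≈ 1.3056e-6 + 9.9625e-15*I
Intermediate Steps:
Q = I*sqrt(114) (Q = sqrt(-114) = I*sqrt(114) ≈ 10.677*I)
z(s, C) = (C + s)/(s + I*sqrt(114))
1/(765935 + z(879, -456)) = 1/(765935 + (-456 + 879)/(879 + I*sqrt(114))) = 1/(765935 + 423/(879 + I*sqrt(114)))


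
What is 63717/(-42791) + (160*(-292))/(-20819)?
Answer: 672671297/890865829 ≈ 0.75508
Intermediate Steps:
63717/(-42791) + (160*(-292))/(-20819) = 63717*(-1/42791) - 46720*(-1/20819) = -63717/42791 + 46720/20819 = 672671297/890865829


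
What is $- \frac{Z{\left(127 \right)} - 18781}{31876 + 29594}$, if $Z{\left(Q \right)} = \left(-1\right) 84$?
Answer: $\frac{3773}{12294} \approx 0.3069$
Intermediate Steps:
$Z{\left(Q \right)} = -84$
$- \frac{Z{\left(127 \right)} - 18781}{31876 + 29594} = - \frac{-84 - 18781}{31876 + 29594} = - \frac{-18865}{61470} = \left(-1\right) \left(- \frac{3773}{12294}\right) = \frac{3773}{12294}$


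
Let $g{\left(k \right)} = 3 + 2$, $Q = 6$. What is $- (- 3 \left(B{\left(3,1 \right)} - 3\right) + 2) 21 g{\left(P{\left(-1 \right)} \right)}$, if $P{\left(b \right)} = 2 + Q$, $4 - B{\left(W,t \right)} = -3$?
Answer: $1050$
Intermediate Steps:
$B{\left(W,t \right)} = 7$ ($B{\left(W,t \right)} = 4 - -3 = 4 + 3 = 7$)
$P{\left(b \right)} = 8$ ($P{\left(b \right)} = 2 + 6 = 8$)
$g{\left(k \right)} = 5$
$- (- 3 \left(B{\left(3,1 \right)} - 3\right) + 2) 21 g{\left(P{\left(-1 \right)} \right)} = - (- 3 \left(7 - 3\right) + 2) 21 \cdot 5 = - (\left(-3\right) 4 + 2) 21 \cdot 5 = - (-12 + 2) 21 \cdot 5 = \left(-1\right) \left(-10\right) 21 \cdot 5 = 10 \cdot 21 \cdot 5 = 210 \cdot 5 = 1050$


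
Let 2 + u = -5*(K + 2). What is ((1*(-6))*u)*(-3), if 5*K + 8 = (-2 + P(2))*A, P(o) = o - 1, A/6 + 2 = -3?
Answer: -612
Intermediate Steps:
A = -30 (A = -12 + 6*(-3) = -12 - 18 = -30)
P(o) = -1 + o
K = 22/5 (K = -8/5 + ((-2 + (-1 + 2))*(-30))/5 = -8/5 + ((-2 + 1)*(-30))/5 = -8/5 + (-1*(-30))/5 = -8/5 + (1/5)*30 = -8/5 + 6 = 22/5 ≈ 4.4000)
u = -34 (u = -2 - 5*(22/5 + 2) = -2 - 5*32/5 = -2 - 32 = -34)
((1*(-6))*u)*(-3) = ((1*(-6))*(-34))*(-3) = -6*(-34)*(-3) = 204*(-3) = -612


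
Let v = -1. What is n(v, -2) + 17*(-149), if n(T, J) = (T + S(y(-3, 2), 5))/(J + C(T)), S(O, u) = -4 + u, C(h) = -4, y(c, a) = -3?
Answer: -2533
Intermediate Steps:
n(T, J) = (1 + T)/(-4 + J) (n(T, J) = (T + (-4 + 5))/(J - 4) = (T + 1)/(-4 + J) = (1 + T)/(-4 + J))
n(v, -2) + 17*(-149) = (1 - 1)/(-4 - 2) + 17*(-149) = 0/(-6) - 2533 = -⅙*0 - 2533 = 0 - 2533 = -2533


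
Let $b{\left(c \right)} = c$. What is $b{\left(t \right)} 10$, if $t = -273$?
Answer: $-2730$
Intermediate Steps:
$b{\left(t \right)} 10 = \left(-273\right) 10 = -2730$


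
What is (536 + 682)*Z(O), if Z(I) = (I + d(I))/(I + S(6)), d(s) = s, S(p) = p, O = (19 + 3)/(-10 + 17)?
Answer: 6699/8 ≈ 837.38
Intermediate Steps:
O = 22/7 ≈ 3.1429
Z(I) = 2*I/(6 + I) (Z(I) = (I + I)/(I + 6) = (2*I)/(6 + I) = 2*I/(6 + I))
(536 + 682)*Z(O) = (536 + 682)*(2*(22/7)/(6 + 22/7)) = 1218*(2*(22/7)/(64/7)) = 1218*(2*(22/7)*(7/64)) = 1218*(11/16) = 6699/8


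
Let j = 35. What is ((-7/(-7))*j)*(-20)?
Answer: -700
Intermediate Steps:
((-7/(-7))*j)*(-20) = (-7/(-7)*35)*(-20) = (-7*(-⅐)*35)*(-20) = (1*35)*(-20) = 35*(-20) = -700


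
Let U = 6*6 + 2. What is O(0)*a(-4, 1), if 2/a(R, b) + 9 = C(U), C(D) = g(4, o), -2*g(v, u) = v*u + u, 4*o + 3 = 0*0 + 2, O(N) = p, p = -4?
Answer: 64/67 ≈ 0.95522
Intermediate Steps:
O(N) = -4
o = -1/4 (o = -3/4 + (0*0 + 2)/4 = -3/4 + (0 + 2)/4 = -3/4 + (1/4)*2 = -3/4 + 1/2 = -1/4 ≈ -0.25000)
g(v, u) = -u/2 - u*v/2 (g(v, u) = -(v*u + u)/2 = -(u*v + u)/2 = -(u + u*v)/2 = -u/2 - u*v/2)
U = 38 (U = 36 + 2 = 38)
C(D) = 5/8 (C(D) = -1/2*(-1/4)*(1 + 4) = -1/2*(-1/4)*5 = 5/8)
a(R, b) = -16/67 (a(R, b) = 2/(-9 + 5/8) = 2/(-67/8) = 2*(-8/67) = -16/67)
O(0)*a(-4, 1) = -4*(-16/67) = 64/67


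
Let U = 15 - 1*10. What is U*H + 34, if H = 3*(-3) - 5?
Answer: -36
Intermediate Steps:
U = 5 (U = 15 - 10 = 5)
H = -14 (H = -9 - 5 = -14)
U*H + 34 = 5*(-14) + 34 = -70 + 34 = -36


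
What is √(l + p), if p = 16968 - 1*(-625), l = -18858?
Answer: I*√1265 ≈ 35.567*I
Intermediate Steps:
p = 17593 (p = 16968 + 625 = 17593)
√(l + p) = √(-18858 + 17593) = √(-1265) = I*√1265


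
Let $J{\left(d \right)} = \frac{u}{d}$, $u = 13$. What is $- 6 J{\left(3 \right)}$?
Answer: $-26$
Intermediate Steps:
$J{\left(d \right)} = \frac{13}{d}$
$- 6 J{\left(3 \right)} = - 6 \cdot \frac{13}{3} = - 6 \cdot 13 \cdot \frac{1}{3} = \left(-6\right) \frac{13}{3} = -26$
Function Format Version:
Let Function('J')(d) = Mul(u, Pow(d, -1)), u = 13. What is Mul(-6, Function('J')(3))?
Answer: -26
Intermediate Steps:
Function('J')(d) = Mul(13, Pow(d, -1))
Mul(-6, Function('J')(3)) = Mul(-6, Mul(13, Pow(3, -1))) = Mul(-6, Mul(13, Rational(1, 3))) = Mul(-6, Rational(13, 3)) = -26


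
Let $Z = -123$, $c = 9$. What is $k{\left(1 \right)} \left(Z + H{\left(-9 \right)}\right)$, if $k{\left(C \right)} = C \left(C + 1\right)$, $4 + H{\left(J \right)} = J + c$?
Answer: $-254$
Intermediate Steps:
$H{\left(J \right)} = 5 + J$ ($H{\left(J \right)} = -4 + \left(J + 9\right) = -4 + \left(9 + J\right) = 5 + J$)
$k{\left(C \right)} = C \left(1 + C\right)$
$k{\left(1 \right)} \left(Z + H{\left(-9 \right)}\right) = 1 \left(1 + 1\right) \left(-123 + \left(5 - 9\right)\right) = 1 \cdot 2 \left(-123 - 4\right) = 2 \left(-127\right) = -254$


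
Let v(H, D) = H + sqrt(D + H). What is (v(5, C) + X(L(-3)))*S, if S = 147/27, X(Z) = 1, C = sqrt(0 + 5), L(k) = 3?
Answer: 98/3 + 49*sqrt(5 + sqrt(5))/9 ≈ 47.312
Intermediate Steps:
C = sqrt(5) ≈ 2.2361
S = 49/9 (S = 147*(1/27) = 49/9 ≈ 5.4444)
(v(5, C) + X(L(-3)))*S = ((5 + sqrt(sqrt(5) + 5)) + 1)*(49/9) = ((5 + sqrt(5 + sqrt(5))) + 1)*(49/9) = (6 + sqrt(5 + sqrt(5)))*(49/9) = 98/3 + 49*sqrt(5 + sqrt(5))/9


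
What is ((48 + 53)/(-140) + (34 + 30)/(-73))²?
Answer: 266766889/104448400 ≈ 2.5541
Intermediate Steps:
((48 + 53)/(-140) + (34 + 30)/(-73))² = (101*(-1/140) + 64*(-1/73))² = (-101/140 - 64/73)² = (-16333/10220)² = 266766889/104448400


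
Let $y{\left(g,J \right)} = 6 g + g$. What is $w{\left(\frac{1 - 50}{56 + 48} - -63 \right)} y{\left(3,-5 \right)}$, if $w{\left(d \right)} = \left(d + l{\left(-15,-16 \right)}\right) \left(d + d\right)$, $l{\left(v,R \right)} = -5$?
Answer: $\frac{817056429}{5408} \approx 1.5108 \cdot 10^{5}$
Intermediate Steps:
$y{\left(g,J \right)} = 7 g$
$w{\left(d \right)} = 2 d \left(-5 + d\right)$ ($w{\left(d \right)} = \left(d - 5\right) \left(d + d\right) = \left(-5 + d\right) 2 d = 2 d \left(-5 + d\right)$)
$w{\left(\frac{1 - 50}{56 + 48} - -63 \right)} y{\left(3,-5 \right)} = 2 \left(\frac{1 - 50}{56 + 48} - -63\right) \left(-5 + \left(\frac{1 - 50}{56 + 48} - -63\right)\right) 7 \cdot 3 = 2 \left(- \frac{49}{104} + 63\right) \left(-5 + \left(- \frac{49}{104} + 63\right)\right) 21 = 2 \cdot \frac{6503}{104} \left(-5 + \frac{6503}{104}\right) 21 = 2 \cdot \frac{6503}{104} \cdot \frac{5983}{104} \cdot 21 = \frac{38907449}{5408} \cdot 21 = \frac{817056429}{5408}$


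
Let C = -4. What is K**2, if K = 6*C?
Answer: 576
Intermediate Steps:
K = -24 (K = 6*(-4) = -24)
K**2 = (-24)**2 = 576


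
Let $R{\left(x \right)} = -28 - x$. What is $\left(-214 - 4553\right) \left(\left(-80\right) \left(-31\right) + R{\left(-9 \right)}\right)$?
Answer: $-11731587$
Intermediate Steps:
$\left(-214 - 4553\right) \left(\left(-80\right) \left(-31\right) + R{\left(-9 \right)}\right) = \left(-214 - 4553\right) \left(\left(-80\right) \left(-31\right) - 19\right) = - 4767 \left(2480 + \left(-28 + 9\right)\right) = - 4767 \left(2480 - 19\right) = \left(-4767\right) 2461 = -11731587$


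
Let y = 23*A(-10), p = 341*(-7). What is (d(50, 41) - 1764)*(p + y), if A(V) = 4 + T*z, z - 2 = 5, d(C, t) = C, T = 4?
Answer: 2829814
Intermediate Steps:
p = -2387
z = 7 (z = 2 + 5 = 7)
A(V) = 32 (A(V) = 4 + 4*7 = 4 + 28 = 32)
y = 736 (y = 23*32 = 736)
(d(50, 41) - 1764)*(p + y) = (50 - 1764)*(-2387 + 736) = -1714*(-1651) = 2829814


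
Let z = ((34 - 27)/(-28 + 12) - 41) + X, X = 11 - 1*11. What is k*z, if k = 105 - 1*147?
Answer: 13923/8 ≈ 1740.4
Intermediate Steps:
X = 0 (X = 11 - 11 = 0)
k = -42 (k = 105 - 147 = -42)
z = -663/16 (z = ((34 - 27)/(-28 + 12) - 41) + 0 = (7/(-16) - 41) + 0 = (7*(-1/16) - 41) + 0 = (-7/16 - 41) + 0 = -663/16 + 0 = -663/16 ≈ -41.438)
k*z = -42*(-663/16) = 13923/8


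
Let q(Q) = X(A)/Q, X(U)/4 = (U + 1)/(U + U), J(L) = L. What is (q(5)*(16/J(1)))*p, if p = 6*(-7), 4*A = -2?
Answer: 1344/5 ≈ 268.80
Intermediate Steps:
A = -½ (A = (¼)*(-2) = -½ ≈ -0.50000)
X(U) = 2*(1 + U)/U (X(U) = 4*((U + 1)/(U + U)) = 4*((1 + U)/((2*U))) = 4*((1 + U)*(1/(2*U))) = 4*((1 + U)/(2*U)) = 2*(1 + U)/U)
p = -42
q(Q) = -2/Q (q(Q) = (2 + 2/(-½))/Q = (2 + 2*(-2))/Q = (2 - 4)/Q = -2/Q)
(q(5)*(16/J(1)))*p = ((-2/5)*(16/1))*(-42) = ((-2*⅕)*(16*1))*(-42) = -⅖*16*(-42) = -32/5*(-42) = 1344/5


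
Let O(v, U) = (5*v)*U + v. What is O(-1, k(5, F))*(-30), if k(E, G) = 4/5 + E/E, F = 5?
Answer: 300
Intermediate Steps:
k(E, G) = 9/5 (k(E, G) = 4*(⅕) + 1 = ⅘ + 1 = 9/5)
O(v, U) = v + 5*U*v (O(v, U) = 5*U*v + v = v + 5*U*v)
O(-1, k(5, F))*(-30) = -(1 + 5*(9/5))*(-30) = -(1 + 9)*(-30) = -1*10*(-30) = -10*(-30) = 300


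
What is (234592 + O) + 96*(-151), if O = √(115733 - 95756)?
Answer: 220096 + √19977 ≈ 2.2024e+5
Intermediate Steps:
O = √19977 ≈ 141.34
(234592 + O) + 96*(-151) = (234592 + √19977) + 96*(-151) = (234592 + √19977) - 14496 = 220096 + √19977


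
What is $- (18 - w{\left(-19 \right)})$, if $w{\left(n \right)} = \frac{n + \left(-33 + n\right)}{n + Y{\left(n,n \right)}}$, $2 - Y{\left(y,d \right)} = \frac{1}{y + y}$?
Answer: $- \frac{8912}{645} \approx -13.817$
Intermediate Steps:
$Y{\left(y,d \right)} = 2 - \frac{1}{2 y}$ ($Y{\left(y,d \right)} = 2 - \frac{1}{y + y} = 2 - \frac{1}{2 y}$)
$w{\left(n \right)} = \frac{-33 + 2 n}{2 + n - \frac{1}{2 n}}$ ($w{\left(n \right)} = \frac{n + \left(-33 + n\right)}{n + \left(2 - \frac{1}{2 n}\right)} = \frac{-33 + 2 n}{2 + n - \frac{1}{2 n}}$)
$- (18 - w{\left(-19 \right)}) = - (18 - 2 \left(-19\right) \frac{1}{-1 + 2 \left(-19\right)^{2} + 4 \left(-19\right)} \left(-33 + 2 \left(-19\right)\right)) = - (18 - 2 \left(-19\right) \frac{1}{-1 + 2 \cdot 361 - 76} \left(-33 - 38\right)) = - (18 - 2 \left(-19\right) \frac{1}{-1 + 722 - 76} \left(-71\right)) = - (18 - 2 \left(-19\right) \frac{1}{645} \left(-71\right)) = - (18 - \frac{2698}{645}) = \left(-1\right) \frac{8912}{645} = - \frac{8912}{645}$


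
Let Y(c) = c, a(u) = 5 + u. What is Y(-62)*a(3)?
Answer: -496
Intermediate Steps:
Y(-62)*a(3) = -62*(5 + 3) = -62*8 = -496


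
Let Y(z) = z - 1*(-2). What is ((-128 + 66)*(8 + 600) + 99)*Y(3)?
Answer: -187985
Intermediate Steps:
Y(z) = 2 + z (Y(z) = z + 2 = 2 + z)
((-128 + 66)*(8 + 600) + 99)*Y(3) = ((-128 + 66)*(8 + 600) + 99)*(2 + 3) = (-62*608 + 99)*5 = (-37696 + 99)*5 = -37597*5 = -187985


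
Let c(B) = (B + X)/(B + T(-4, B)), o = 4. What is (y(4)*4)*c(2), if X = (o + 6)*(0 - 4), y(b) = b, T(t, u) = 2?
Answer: -152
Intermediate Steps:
X = -40 (X = (4 + 6)*(0 - 4) = 10*(-4) = -40)
c(B) = (-40 + B)/(2 + B) (c(B) = (B - 40)/(B + 2) = (-40 + B)/(2 + B))
(y(4)*4)*c(2) = (4*4)*((-40 + 2)/(2 + 2)) = 16*(-38/4) = 16*((¼)*(-38)) = 16*(-19/2) = -152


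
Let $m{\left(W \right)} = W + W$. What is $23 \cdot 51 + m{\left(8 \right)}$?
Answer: $1189$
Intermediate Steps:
$m{\left(W \right)} = 2 W$
$23 \cdot 51 + m{\left(8 \right)} = 23 \cdot 51 + 2 \cdot 8 = 1173 + 16 = 1189$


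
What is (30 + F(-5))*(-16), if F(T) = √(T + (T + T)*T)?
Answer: -480 - 48*√5 ≈ -587.33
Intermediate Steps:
F(T) = √(T + 2*T²) (F(T) = √(T + (2*T)*T) = √(T + 2*T²))
(30 + F(-5))*(-16) = (30 + √(-5*(1 + 2*(-5))))*(-16) = (30 + √(-5*(1 - 10)))*(-16) = (30 + √(-5*(-9)))*(-16) = (30 + √45)*(-16) = (30 + 3*√5)*(-16) = -480 - 48*√5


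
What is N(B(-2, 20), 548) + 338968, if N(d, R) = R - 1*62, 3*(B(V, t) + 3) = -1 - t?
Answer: 339454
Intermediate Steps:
B(V, t) = -10/3 - t/3 (B(V, t) = -3 + (-1 - t)/3 = -3 + (-⅓ - t/3) = -10/3 - t/3)
N(d, R) = -62 + R (N(d, R) = R - 62 = -62 + R)
N(B(-2, 20), 548) + 338968 = (-62 + 548) + 338968 = 486 + 338968 = 339454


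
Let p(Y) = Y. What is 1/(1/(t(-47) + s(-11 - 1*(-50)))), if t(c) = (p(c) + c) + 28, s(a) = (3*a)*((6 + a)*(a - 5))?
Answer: 178944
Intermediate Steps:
s(a) = 3*a*(-5 + a)*(6 + a) (s(a) = (3*a)*((6 + a)*(-5 + a)) = (3*a)*((-5 + a)*(6 + a)) = 3*a*(-5 + a)*(6 + a))
t(c) = 28 + 2*c (t(c) = (c + c) + 28 = 2*c + 28 = 28 + 2*c)
1/(1/(t(-47) + s(-11 - 1*(-50)))) = 1/(1/((28 + 2*(-47)) + 3*(-11 - 1*(-50))*(-30 + (-11 - 1*(-50)) + (-11 - 1*(-50))²))) = 1/(1/((28 - 94) + 3*(-11 + 50)*(-30 + (-11 + 50) + (-11 + 50)²))) = 1/(1/(-66 + 3*39*(-30 + 39 + 39²))) = 1/(1/(-66 + 3*39*(-30 + 39 + 1521))) = 1/(1/(-66 + 3*39*1530)) = 1/(1/(-66 + 179010)) = 1/(1/178944) = 178944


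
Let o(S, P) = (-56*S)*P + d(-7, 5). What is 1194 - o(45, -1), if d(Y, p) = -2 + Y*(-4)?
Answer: -1352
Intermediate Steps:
d(Y, p) = -2 - 4*Y
o(S, P) = 26 - 56*P*S (o(S, P) = (-56*S)*P + (-2 - 4*(-7)) = -56*P*S + (-2 + 28) = -56*P*S + 26 = 26 - 56*P*S)
1194 - o(45, -1) = 1194 - (26 - 56*(-1)*45) = 1194 - (26 + 2520) = 1194 - 1*2546 = 1194 - 2546 = -1352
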